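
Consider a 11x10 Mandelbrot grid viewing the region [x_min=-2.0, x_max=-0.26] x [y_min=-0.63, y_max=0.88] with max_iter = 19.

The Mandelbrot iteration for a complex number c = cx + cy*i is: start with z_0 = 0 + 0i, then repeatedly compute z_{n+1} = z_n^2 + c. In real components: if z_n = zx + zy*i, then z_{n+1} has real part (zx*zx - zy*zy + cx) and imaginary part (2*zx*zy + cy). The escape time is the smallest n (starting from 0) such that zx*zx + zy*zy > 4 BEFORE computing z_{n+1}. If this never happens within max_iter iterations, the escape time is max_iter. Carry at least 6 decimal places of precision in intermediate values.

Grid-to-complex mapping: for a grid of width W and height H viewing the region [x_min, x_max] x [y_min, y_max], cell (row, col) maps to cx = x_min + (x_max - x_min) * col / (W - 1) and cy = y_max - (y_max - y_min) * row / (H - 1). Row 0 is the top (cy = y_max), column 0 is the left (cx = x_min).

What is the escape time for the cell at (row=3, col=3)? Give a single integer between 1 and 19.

Answer: 4

Derivation:
z_0 = 0 + 0i, c = -1.4780 + 0.3767i
Iter 1: z = -1.4780 + 0.3767i, |z|^2 = 2.3264
Iter 2: z = 0.5646 + -0.7368i, |z|^2 = 0.8616
Iter 3: z = -1.7020 + -0.4553i, |z|^2 = 3.1042
Iter 4: z = 1.2116 + 1.9265i, |z|^2 = 5.1795
Escaped at iteration 4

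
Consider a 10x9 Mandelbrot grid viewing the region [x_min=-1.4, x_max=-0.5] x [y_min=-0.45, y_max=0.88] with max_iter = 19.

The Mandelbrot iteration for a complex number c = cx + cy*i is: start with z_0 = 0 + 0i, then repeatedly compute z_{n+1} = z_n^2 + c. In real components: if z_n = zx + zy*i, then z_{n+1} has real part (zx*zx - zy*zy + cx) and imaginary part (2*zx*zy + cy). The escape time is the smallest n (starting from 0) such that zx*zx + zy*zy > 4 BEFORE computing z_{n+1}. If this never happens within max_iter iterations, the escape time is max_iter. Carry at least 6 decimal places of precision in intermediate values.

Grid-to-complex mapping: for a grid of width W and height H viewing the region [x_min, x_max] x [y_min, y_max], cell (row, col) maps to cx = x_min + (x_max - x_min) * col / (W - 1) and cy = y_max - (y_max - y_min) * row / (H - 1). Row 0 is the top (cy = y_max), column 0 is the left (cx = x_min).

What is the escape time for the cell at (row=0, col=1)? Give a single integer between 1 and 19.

Answer: 3

Derivation:
z_0 = 0 + 0i, c = -1.3000 + 0.8800i
Iter 1: z = -1.3000 + 0.8800i, |z|^2 = 2.4644
Iter 2: z = -0.3844 + -1.4080i, |z|^2 = 2.1302
Iter 3: z = -3.1347 + 1.9625i, |z|^2 = 13.6776
Escaped at iteration 3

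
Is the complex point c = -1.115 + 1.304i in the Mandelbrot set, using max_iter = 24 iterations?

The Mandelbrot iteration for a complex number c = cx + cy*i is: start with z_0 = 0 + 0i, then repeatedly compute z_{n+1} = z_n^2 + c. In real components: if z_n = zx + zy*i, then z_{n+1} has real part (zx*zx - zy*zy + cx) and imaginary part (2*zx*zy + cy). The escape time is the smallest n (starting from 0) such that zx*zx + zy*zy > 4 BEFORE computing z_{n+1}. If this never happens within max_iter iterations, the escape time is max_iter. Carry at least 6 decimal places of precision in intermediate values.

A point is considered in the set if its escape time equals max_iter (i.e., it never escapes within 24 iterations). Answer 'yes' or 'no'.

Answer: no

Derivation:
z_0 = 0 + 0i, c = -1.1150 + 1.3040i
Iter 1: z = -1.1150 + 1.3040i, |z|^2 = 2.9436
Iter 2: z = -1.5722 + -1.6039i, |z|^2 = 5.0443
Escaped at iteration 2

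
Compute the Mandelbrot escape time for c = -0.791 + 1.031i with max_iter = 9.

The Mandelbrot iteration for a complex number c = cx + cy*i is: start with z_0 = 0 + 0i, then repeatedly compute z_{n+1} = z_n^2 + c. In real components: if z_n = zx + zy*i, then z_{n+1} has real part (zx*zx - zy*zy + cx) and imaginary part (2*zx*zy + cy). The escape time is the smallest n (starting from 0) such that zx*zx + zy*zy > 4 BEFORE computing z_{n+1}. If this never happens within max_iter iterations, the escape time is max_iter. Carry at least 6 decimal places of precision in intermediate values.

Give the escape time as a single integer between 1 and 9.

Answer: 3

Derivation:
z_0 = 0 + 0i, c = -0.7910 + 1.0310i
Iter 1: z = -0.7910 + 1.0310i, |z|^2 = 1.6886
Iter 2: z = -1.2283 + -0.6000i, |z|^2 = 1.8687
Iter 3: z = 0.3576 + 2.5050i, |z|^2 = 6.4031
Escaped at iteration 3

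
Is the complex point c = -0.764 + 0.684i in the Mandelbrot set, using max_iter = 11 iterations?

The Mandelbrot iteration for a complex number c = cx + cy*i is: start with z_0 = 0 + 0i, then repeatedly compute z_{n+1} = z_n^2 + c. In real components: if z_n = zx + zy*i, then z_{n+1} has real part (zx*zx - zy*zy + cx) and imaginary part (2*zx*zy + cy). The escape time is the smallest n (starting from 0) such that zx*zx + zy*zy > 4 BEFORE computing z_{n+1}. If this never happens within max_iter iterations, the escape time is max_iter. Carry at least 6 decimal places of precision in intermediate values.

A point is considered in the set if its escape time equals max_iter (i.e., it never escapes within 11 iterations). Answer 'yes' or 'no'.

z_0 = 0 + 0i, c = -0.7640 + 0.6840i
Iter 1: z = -0.7640 + 0.6840i, |z|^2 = 1.0516
Iter 2: z = -0.6482 + -0.3612i, |z|^2 = 0.5505
Iter 3: z = -0.4743 + 1.1522i, |z|^2 = 1.5525
Iter 4: z = -1.8665 + -0.4090i, |z|^2 = 3.6511
Iter 5: z = 2.5526 + 2.2108i, |z|^2 = 11.4033
Escaped at iteration 5

Answer: no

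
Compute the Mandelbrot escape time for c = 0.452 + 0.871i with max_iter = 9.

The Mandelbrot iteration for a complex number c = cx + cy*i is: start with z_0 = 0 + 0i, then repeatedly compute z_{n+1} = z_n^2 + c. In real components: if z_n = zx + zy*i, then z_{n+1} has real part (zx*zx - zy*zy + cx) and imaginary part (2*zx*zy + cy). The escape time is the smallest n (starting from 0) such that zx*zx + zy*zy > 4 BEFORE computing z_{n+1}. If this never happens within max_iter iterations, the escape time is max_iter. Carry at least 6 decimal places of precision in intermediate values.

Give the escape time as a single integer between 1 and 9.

z_0 = 0 + 0i, c = 0.4520 + 0.8710i
Iter 1: z = 0.4520 + 0.8710i, |z|^2 = 0.9629
Iter 2: z = -0.1023 + 1.6584i, |z|^2 = 2.7607
Iter 3: z = -2.2878 + 0.5316i, |z|^2 = 5.5164
Escaped at iteration 3

Answer: 3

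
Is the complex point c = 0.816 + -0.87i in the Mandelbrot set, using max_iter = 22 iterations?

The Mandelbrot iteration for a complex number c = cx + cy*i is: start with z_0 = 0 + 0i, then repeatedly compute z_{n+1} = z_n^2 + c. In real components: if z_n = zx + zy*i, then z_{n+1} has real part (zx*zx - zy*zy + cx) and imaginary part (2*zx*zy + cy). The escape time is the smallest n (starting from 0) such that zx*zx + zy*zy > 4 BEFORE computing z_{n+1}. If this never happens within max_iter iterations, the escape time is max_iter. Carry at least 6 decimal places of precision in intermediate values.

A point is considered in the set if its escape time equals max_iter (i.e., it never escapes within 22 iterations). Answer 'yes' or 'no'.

z_0 = 0 + 0i, c = 0.8160 + -0.8700i
Iter 1: z = 0.8160 + -0.8700i, |z|^2 = 1.4228
Iter 2: z = 0.7250 + -2.2898i, |z|^2 = 5.7689
Escaped at iteration 2

Answer: no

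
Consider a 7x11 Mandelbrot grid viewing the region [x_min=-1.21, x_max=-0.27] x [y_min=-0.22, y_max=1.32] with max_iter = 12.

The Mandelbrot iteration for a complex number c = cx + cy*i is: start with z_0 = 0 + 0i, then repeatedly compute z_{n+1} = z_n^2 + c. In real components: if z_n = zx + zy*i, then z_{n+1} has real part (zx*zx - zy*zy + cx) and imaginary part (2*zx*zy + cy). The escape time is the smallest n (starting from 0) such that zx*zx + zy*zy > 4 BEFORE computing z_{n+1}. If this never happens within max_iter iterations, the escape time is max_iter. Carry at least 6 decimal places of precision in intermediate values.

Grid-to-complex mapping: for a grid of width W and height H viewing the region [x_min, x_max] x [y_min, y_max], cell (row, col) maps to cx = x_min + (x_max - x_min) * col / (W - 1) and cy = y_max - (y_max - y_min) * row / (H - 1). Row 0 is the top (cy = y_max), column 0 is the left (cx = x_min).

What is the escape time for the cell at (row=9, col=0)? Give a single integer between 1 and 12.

Answer: 12

Derivation:
z_0 = 0 + 0i, c = -1.2100 + -0.0660i
Iter 1: z = -1.2100 + -0.0660i, |z|^2 = 1.4685
Iter 2: z = 0.2497 + 0.0937i, |z|^2 = 0.0712
Iter 3: z = -1.1564 + -0.0192i, |z|^2 = 1.3377
Iter 4: z = 0.1269 + -0.0216i, |z|^2 = 0.0166
Iter 5: z = -1.1944 + -0.0715i, |z|^2 = 1.4316
Iter 6: z = 0.2114 + 0.1048i, |z|^2 = 0.0557
Iter 7: z = -1.1763 + -0.0217i, |z|^2 = 1.3841
Iter 8: z = 0.1732 + -0.0149i, |z|^2 = 0.0302
Iter 9: z = -1.1802 + -0.0712i, |z|^2 = 1.3980
Iter 10: z = 0.1779 + 0.1020i, |z|^2 = 0.0420
Iter 11: z = -1.1888 + -0.0297i, |z|^2 = 1.4140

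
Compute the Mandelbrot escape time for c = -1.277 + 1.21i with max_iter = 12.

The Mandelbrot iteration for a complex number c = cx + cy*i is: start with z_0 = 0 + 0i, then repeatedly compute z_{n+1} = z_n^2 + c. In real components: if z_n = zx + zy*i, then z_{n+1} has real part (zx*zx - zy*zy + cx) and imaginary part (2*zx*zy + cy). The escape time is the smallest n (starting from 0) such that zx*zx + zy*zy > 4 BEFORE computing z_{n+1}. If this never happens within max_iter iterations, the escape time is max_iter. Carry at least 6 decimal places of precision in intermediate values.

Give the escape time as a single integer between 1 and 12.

Answer: 2

Derivation:
z_0 = 0 + 0i, c = -1.2770 + 1.2100i
Iter 1: z = -1.2770 + 1.2100i, |z|^2 = 3.0948
Iter 2: z = -1.1104 + -1.8803i, |z|^2 = 4.7686
Escaped at iteration 2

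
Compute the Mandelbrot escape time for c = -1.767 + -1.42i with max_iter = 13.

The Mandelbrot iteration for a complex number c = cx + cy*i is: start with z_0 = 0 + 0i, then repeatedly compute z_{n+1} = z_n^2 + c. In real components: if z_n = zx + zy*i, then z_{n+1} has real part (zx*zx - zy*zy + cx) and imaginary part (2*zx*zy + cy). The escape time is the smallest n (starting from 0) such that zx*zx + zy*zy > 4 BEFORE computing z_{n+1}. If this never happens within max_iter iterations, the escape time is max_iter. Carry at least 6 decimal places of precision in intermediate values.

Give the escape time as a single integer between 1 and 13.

z_0 = 0 + 0i, c = -1.7670 + -1.4200i
Iter 1: z = -1.7670 + -1.4200i, |z|^2 = 5.1387
Escaped at iteration 1

Answer: 1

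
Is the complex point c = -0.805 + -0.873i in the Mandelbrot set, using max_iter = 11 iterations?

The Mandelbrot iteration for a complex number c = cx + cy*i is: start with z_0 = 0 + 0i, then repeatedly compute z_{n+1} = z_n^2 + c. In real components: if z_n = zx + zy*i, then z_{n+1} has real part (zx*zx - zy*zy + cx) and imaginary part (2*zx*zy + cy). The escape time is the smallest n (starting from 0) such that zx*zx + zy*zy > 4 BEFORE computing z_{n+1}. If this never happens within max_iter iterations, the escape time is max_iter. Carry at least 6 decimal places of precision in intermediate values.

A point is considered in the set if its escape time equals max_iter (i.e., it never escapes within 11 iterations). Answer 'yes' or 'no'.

z_0 = 0 + 0i, c = -0.8050 + -0.8730i
Iter 1: z = -0.8050 + -0.8730i, |z|^2 = 1.4102
Iter 2: z = -0.9191 + 0.5325i, |z|^2 = 1.1283
Iter 3: z = -0.2438 + -1.8519i, |z|^2 = 3.4890
Iter 4: z = -4.1751 + 0.0301i, |z|^2 = 17.4322
Escaped at iteration 4

Answer: no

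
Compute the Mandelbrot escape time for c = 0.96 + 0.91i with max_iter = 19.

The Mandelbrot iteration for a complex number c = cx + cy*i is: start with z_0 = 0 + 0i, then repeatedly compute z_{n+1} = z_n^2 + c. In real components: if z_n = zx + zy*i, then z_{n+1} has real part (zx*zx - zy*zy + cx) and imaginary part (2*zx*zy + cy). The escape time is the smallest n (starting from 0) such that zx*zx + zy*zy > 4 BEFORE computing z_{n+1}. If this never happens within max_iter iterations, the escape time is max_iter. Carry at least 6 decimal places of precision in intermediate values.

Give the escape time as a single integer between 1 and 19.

z_0 = 0 + 0i, c = 0.9600 + 0.9100i
Iter 1: z = 0.9600 + 0.9100i, |z|^2 = 1.7497
Iter 2: z = 1.0535 + 2.6572i, |z|^2 = 8.1706
Escaped at iteration 2

Answer: 2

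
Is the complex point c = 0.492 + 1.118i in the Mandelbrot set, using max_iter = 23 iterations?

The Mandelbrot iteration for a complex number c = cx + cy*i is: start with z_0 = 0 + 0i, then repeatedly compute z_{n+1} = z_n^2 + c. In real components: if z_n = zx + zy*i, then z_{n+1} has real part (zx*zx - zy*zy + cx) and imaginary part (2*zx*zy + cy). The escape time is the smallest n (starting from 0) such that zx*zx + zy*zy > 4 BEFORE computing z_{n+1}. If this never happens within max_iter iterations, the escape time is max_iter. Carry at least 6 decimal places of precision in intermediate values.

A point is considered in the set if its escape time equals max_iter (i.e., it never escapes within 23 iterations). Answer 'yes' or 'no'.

z_0 = 0 + 0i, c = 0.4920 + 1.1180i
Iter 1: z = 0.4920 + 1.1180i, |z|^2 = 1.4920
Iter 2: z = -0.5159 + 2.2181i, |z|^2 = 5.1861
Escaped at iteration 2

Answer: no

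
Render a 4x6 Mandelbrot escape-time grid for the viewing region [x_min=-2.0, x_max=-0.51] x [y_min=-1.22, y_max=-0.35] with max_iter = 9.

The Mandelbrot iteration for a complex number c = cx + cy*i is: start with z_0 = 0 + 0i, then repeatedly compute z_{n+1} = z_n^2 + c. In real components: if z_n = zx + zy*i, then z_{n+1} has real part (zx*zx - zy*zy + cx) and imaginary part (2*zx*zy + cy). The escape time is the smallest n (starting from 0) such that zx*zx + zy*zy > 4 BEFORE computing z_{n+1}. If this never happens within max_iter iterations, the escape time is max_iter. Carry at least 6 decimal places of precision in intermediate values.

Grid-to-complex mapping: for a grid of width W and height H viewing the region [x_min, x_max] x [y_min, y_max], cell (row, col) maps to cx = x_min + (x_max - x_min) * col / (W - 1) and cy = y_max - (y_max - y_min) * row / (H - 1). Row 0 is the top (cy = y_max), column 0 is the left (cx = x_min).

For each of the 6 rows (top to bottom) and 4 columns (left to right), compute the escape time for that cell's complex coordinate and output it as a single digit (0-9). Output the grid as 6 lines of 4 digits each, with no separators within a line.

Answer: 1499
1359
1349
1334
1234
1233

Derivation:
(row=0, col=0): c = -2.0000 + -0.3500i → escape time 1
(row=0, col=1): c = -1.5033 + -0.3500i → escape time 4
(row=0, col=2): c = -1.0067 + -0.3500i → escape time 9
(row=0, col=3): c = -0.5100 + -0.3500i → escape time 9
(row=1, col=0): c = -2.0000 + -0.5240i → escape time 1
(row=1, col=1): c = -1.5033 + -0.5240i → escape time 3
(row=1, col=2): c = -1.0067 + -0.5240i → escape time 5
(row=1, col=3): c = -0.5100 + -0.5240i → escape time 9
(row=2, col=0): c = -2.0000 + -0.6980i → escape time 1
(row=2, col=1): c = -1.5033 + -0.6980i → escape time 3
(row=2, col=2): c = -1.0067 + -0.6980i → escape time 4
(row=2, col=3): c = -0.5100 + -0.6980i → escape time 9
(row=3, col=0): c = -2.0000 + -0.8720i → escape time 1
(row=3, col=1): c = -1.5033 + -0.8720i → escape time 3
(row=3, col=2): c = -1.0067 + -0.8720i → escape time 3
(row=3, col=3): c = -0.5100 + -0.8720i → escape time 4
(row=4, col=0): c = -2.0000 + -1.0460i → escape time 1
(row=4, col=1): c = -1.5033 + -1.0460i → escape time 2
(row=4, col=2): c = -1.0067 + -1.0460i → escape time 3
(row=4, col=3): c = -0.5100 + -1.0460i → escape time 4
(row=5, col=0): c = -2.0000 + -1.2200i → escape time 1
(row=5, col=1): c = -1.5033 + -1.2200i → escape time 2
(row=5, col=2): c = -1.0067 + -1.2200i → escape time 3
(row=5, col=3): c = -0.5100 + -1.2200i → escape time 3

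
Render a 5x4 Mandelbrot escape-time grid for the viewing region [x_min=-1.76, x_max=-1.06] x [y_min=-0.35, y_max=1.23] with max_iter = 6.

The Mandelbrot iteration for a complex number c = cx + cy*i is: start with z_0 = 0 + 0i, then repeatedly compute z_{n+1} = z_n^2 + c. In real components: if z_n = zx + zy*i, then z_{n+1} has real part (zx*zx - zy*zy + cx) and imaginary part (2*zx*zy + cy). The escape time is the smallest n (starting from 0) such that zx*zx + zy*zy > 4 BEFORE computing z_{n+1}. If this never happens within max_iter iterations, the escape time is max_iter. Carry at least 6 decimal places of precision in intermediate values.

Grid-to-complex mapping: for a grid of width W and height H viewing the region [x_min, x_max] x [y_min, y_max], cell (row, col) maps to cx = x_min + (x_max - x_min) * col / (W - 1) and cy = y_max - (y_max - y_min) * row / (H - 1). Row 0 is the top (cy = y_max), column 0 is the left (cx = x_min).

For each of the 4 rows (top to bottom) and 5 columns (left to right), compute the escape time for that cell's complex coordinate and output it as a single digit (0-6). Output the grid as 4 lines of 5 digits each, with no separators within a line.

Answer: 11223
33333
45666
34566

Derivation:
(row=0, col=0): c = -1.7600 + 1.2300i → escape time 1
(row=0, col=1): c = -1.5850 + 1.2300i → escape time 1
(row=0, col=2): c = -1.4100 + 1.2300i → escape time 2
(row=0, col=3): c = -1.2350 + 1.2300i → escape time 2
(row=0, col=4): c = -1.0600 + 1.2300i → escape time 3
(row=1, col=0): c = -1.7600 + 0.7033i → escape time 3
(row=1, col=1): c = -1.5850 + 0.7033i → escape time 3
(row=1, col=2): c = -1.4100 + 0.7033i → escape time 3
(row=1, col=3): c = -1.2350 + 0.7033i → escape time 3
(row=1, col=4): c = -1.0600 + 0.7033i → escape time 3
(row=2, col=0): c = -1.7600 + 0.1767i → escape time 4
(row=2, col=1): c = -1.5850 + 0.1767i → escape time 5
(row=2, col=2): c = -1.4100 + 0.1767i → escape time 6
(row=2, col=3): c = -1.2350 + 0.1767i → escape time 6
(row=2, col=4): c = -1.0600 + 0.1767i → escape time 6
(row=3, col=0): c = -1.7600 + -0.3500i → escape time 3
(row=3, col=1): c = -1.5850 + -0.3500i → escape time 4
(row=3, col=2): c = -1.4100 + -0.3500i → escape time 5
(row=3, col=3): c = -1.2350 + -0.3500i → escape time 6
(row=3, col=4): c = -1.0600 + -0.3500i → escape time 6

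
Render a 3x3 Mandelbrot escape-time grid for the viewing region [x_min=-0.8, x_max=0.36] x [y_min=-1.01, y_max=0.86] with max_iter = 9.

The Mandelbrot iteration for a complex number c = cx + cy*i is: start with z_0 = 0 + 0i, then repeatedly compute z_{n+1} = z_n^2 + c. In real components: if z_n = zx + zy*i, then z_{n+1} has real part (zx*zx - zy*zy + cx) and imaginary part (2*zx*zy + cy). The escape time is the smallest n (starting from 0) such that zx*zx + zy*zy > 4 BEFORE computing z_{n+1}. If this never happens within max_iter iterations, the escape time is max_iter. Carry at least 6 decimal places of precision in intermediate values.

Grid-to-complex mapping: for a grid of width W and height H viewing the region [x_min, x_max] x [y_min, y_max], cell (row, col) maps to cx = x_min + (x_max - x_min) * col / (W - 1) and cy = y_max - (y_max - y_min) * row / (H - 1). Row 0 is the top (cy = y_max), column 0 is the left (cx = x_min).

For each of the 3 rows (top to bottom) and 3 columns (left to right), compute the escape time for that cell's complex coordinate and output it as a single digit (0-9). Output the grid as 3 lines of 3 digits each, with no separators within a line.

Answer: 494
999
363

Derivation:
(row=0, col=0): c = -0.8000 + 0.8600i → escape time 4
(row=0, col=1): c = -0.2200 + 0.8600i → escape time 9
(row=0, col=2): c = 0.3600 + 0.8600i → escape time 4
(row=1, col=0): c = -0.8000 + -0.0750i → escape time 9
(row=1, col=1): c = -0.2200 + -0.0750i → escape time 9
(row=1, col=2): c = 0.3600 + -0.0750i → escape time 9
(row=2, col=0): c = -0.8000 + -1.0100i → escape time 3
(row=2, col=1): c = -0.2200 + -1.0100i → escape time 6
(row=2, col=2): c = 0.3600 + -1.0100i → escape time 3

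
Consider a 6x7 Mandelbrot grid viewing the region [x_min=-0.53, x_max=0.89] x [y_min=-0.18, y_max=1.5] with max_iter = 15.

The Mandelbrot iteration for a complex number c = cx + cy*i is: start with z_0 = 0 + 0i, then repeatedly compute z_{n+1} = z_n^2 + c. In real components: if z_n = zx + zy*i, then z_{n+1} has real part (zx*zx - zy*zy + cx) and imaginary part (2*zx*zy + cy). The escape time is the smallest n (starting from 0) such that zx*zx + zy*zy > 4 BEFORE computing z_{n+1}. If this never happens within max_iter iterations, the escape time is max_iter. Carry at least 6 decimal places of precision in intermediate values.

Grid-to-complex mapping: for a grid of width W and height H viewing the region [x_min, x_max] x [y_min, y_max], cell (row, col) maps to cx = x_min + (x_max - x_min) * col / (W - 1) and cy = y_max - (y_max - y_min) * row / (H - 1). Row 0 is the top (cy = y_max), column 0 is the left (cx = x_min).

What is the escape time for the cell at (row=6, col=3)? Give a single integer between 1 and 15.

Answer: 15

Derivation:
z_0 = 0 + 0i, c = 0.3220 + -0.1800i
Iter 1: z = 0.3220 + -0.1800i, |z|^2 = 0.1361
Iter 2: z = 0.3933 + -0.2959i, |z|^2 = 0.2422
Iter 3: z = 0.3891 + -0.4128i, |z|^2 = 0.3218
Iter 4: z = 0.3030 + -0.5012i, |z|^2 = 0.3430
Iter 5: z = 0.1626 + -0.4838i, |z|^2 = 0.2605
Iter 6: z = 0.1144 + -0.3373i, |z|^2 = 0.1269
Iter 7: z = 0.2213 + -0.2572i, |z|^2 = 0.1151
Iter 8: z = 0.3048 + -0.2938i, |z|^2 = 0.1793
Iter 9: z = 0.3286 + -0.3591i, |z|^2 = 0.2369
Iter 10: z = 0.3010 + -0.4160i, |z|^2 = 0.2637
Iter 11: z = 0.2395 + -0.4304i, |z|^2 = 0.2426
Iter 12: z = 0.1941 + -0.3862i, |z|^2 = 0.1868
Iter 13: z = 0.2105 + -0.3299i, |z|^2 = 0.1532
Iter 14: z = 0.2575 + -0.3189i, |z|^2 = 0.1680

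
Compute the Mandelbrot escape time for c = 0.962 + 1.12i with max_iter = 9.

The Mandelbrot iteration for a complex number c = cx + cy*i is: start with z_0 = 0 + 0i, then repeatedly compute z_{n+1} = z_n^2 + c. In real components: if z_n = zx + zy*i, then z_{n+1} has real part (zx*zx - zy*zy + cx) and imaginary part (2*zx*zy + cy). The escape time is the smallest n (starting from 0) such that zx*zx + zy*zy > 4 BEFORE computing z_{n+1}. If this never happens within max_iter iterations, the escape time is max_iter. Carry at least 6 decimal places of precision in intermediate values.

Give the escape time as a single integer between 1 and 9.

z_0 = 0 + 0i, c = 0.9620 + 1.1200i
Iter 1: z = 0.9620 + 1.1200i, |z|^2 = 2.1798
Iter 2: z = 0.6330 + 3.2749i, |z|^2 = 11.1256
Escaped at iteration 2

Answer: 2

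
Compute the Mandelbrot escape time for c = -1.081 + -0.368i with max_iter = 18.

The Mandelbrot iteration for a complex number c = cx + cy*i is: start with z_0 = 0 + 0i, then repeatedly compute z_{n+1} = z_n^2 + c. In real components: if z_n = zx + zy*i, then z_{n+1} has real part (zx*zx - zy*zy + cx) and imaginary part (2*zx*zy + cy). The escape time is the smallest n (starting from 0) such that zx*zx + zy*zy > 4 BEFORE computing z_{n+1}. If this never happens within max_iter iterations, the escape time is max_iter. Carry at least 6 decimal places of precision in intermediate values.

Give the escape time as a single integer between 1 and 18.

Answer: 8

Derivation:
z_0 = 0 + 0i, c = -1.0810 + -0.3680i
Iter 1: z = -1.0810 + -0.3680i, |z|^2 = 1.3040
Iter 2: z = -0.0479 + 0.4276i, |z|^2 = 0.1851
Iter 3: z = -1.2616 + -0.4089i, |z|^2 = 1.7588
Iter 4: z = 0.3433 + 0.6638i, |z|^2 = 0.5585
Iter 5: z = -1.4038 + 0.0878i, |z|^2 = 1.9782
Iter 6: z = 0.8818 + -0.6145i, |z|^2 = 1.1552
Iter 7: z = -0.6810 + -1.4517i, |z|^2 = 2.5711
Iter 8: z = -2.7247 + 1.6090i, |z|^2 = 10.0129
Escaped at iteration 8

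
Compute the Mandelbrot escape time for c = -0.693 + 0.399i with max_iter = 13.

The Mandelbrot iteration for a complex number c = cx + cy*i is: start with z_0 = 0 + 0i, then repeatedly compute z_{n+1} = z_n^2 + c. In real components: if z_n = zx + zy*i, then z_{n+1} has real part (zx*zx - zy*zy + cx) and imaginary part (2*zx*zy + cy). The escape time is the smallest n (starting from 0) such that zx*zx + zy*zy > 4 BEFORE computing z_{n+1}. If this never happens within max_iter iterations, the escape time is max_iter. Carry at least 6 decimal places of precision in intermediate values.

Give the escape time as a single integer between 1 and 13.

Answer: 12

Derivation:
z_0 = 0 + 0i, c = -0.6930 + 0.3990i
Iter 1: z = -0.6930 + 0.3990i, |z|^2 = 0.6394
Iter 2: z = -0.3720 + -0.1540i, |z|^2 = 0.1621
Iter 3: z = -0.5784 + 0.5136i, |z|^2 = 0.5983
Iter 4: z = -0.6222 + -0.1951i, |z|^2 = 0.4252
Iter 5: z = -0.3439 + 0.6418i, |z|^2 = 0.5301
Iter 6: z = -0.9866 + -0.0424i, |z|^2 = 0.9752
Iter 7: z = 0.2786 + 0.4826i, |z|^2 = 0.3105
Iter 8: z = -0.8483 + 0.6679i, |z|^2 = 1.1657
Iter 9: z = -0.4195 + -0.7341i, |z|^2 = 0.7150
Iter 10: z = -1.0559 + 1.0150i, |z|^2 = 2.1453
Iter 11: z = -0.6082 + -1.7446i, |z|^2 = 3.4135
Iter 12: z = -3.3666 + 2.5212i, |z|^2 = 17.6907
Escaped at iteration 12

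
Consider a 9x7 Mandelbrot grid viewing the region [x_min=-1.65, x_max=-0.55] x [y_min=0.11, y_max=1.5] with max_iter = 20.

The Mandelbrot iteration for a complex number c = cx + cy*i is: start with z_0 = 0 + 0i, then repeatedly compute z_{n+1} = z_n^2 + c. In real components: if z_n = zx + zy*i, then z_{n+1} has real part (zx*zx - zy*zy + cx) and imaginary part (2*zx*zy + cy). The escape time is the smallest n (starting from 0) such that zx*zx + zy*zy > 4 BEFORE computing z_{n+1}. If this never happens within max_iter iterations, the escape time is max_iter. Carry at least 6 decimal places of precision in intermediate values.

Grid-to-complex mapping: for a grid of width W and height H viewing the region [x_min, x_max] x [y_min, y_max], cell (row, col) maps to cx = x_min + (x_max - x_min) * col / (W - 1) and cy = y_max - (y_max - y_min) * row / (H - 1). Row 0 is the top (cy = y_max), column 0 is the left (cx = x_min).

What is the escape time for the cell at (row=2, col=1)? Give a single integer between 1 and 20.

Answer: 2

Derivation:
z_0 = 0 + 0i, c = -1.5125 + 1.0367i
Iter 1: z = -1.5125 + 1.0367i, |z|^2 = 3.3623
Iter 2: z = -0.2995 + -2.0992i, |z|^2 = 4.4966
Escaped at iteration 2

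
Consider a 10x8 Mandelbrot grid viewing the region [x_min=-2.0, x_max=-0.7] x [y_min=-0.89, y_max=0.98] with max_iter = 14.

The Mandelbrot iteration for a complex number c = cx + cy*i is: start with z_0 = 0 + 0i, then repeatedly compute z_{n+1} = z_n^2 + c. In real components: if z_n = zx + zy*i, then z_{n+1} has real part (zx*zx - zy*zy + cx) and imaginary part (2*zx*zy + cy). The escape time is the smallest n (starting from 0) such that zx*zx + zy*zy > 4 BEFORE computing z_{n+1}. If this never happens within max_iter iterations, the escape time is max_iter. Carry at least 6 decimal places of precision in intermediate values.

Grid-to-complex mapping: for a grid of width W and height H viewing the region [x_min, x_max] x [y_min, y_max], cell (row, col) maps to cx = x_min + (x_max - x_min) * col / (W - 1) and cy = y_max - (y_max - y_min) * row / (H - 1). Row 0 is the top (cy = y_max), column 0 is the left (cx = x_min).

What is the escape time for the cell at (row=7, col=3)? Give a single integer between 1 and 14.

Answer: 3

Derivation:
z_0 = 0 + 0i, c = -1.5667 + -0.8900i
Iter 1: z = -1.5667 + -0.8900i, |z|^2 = 3.2465
Iter 2: z = 0.0957 + 1.8987i, |z|^2 = 3.6141
Iter 3: z = -5.1624 + -0.5267i, |z|^2 = 26.9283
Escaped at iteration 3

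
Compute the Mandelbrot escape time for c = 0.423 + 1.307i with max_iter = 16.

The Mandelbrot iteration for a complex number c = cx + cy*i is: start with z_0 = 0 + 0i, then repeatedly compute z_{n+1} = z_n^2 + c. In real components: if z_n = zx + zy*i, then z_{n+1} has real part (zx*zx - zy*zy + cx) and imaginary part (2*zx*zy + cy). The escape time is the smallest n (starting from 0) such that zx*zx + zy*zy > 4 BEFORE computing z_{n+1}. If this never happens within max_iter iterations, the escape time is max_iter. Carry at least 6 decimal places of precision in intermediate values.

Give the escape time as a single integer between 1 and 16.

Answer: 2

Derivation:
z_0 = 0 + 0i, c = 0.4230 + 1.3070i
Iter 1: z = 0.4230 + 1.3070i, |z|^2 = 1.8872
Iter 2: z = -1.1063 + 2.4127i, |z|^2 = 7.0452
Escaped at iteration 2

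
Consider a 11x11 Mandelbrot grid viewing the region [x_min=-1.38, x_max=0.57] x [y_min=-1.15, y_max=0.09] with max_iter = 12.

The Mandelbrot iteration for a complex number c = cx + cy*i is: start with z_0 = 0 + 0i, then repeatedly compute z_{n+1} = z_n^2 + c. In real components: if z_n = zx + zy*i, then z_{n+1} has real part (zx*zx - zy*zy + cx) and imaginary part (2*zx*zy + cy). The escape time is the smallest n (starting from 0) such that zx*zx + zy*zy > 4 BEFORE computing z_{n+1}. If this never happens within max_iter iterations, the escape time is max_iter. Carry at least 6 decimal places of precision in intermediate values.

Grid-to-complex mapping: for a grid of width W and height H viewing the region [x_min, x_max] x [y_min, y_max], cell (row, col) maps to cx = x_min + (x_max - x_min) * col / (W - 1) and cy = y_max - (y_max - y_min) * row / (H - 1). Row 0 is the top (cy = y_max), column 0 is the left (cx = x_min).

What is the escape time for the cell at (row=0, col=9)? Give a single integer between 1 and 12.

Answer: 12

Derivation:
z_0 = 0 + 0i, c = 0.3750 + 0.0900i
Iter 1: z = 0.3750 + 0.0900i, |z|^2 = 0.1487
Iter 2: z = 0.5075 + 0.1575i, |z|^2 = 0.2824
Iter 3: z = 0.6078 + 0.2499i, |z|^2 = 0.4318
Iter 4: z = 0.6820 + 0.3937i, |z|^2 = 0.6201
Iter 5: z = 0.6850 + 0.6270i, |z|^2 = 0.8624
Iter 6: z = 0.4511 + 0.9491i, |z|^2 = 1.1042
Iter 7: z = -0.3222 + 0.9463i, |z|^2 = 0.9993
Iter 8: z = -0.4167 + -0.5198i, |z|^2 = 0.4438
Iter 9: z = 0.2785 + 0.5232i, |z|^2 = 0.3513
Iter 10: z = 0.1788 + 0.3814i, |z|^2 = 0.1774
Iter 11: z = 0.2615 + 0.2264i, |z|^2 = 0.1197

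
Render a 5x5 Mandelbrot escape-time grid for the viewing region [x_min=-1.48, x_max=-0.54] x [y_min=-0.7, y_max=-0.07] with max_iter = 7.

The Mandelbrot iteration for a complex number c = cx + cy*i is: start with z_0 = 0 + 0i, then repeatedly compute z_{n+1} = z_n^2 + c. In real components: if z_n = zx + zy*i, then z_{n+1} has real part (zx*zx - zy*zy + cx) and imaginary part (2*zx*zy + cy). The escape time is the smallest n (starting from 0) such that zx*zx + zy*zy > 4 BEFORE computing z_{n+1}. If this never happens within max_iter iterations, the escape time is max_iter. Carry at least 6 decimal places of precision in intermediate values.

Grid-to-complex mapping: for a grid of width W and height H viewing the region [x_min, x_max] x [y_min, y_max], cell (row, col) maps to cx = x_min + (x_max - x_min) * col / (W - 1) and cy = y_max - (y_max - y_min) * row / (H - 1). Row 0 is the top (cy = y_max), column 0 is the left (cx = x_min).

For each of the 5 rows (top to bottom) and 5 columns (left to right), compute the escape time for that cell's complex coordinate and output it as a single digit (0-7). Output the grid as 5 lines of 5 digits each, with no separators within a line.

(row=0, col=0): c = -1.4800 + -0.0700i → escape time 7
(row=0, col=1): c = -1.2450 + -0.0700i → escape time 7
(row=0, col=2): c = -1.0100 + -0.0700i → escape time 7
(row=0, col=3): c = -0.7750 + -0.0700i → escape time 7
(row=0, col=4): c = -0.5400 + -0.0700i → escape time 7
(row=1, col=0): c = -1.4800 + -0.2275i → escape time 5
(row=1, col=1): c = -1.2450 + -0.2275i → escape time 7
(row=1, col=2): c = -1.0100 + -0.2275i → escape time 7
(row=1, col=3): c = -0.7750 + -0.2275i → escape time 7
(row=1, col=4): c = -0.5400 + -0.2275i → escape time 7
(row=2, col=0): c = -1.4800 + -0.3850i → escape time 4
(row=2, col=1): c = -1.2450 + -0.3850i → escape time 7
(row=2, col=2): c = -1.0100 + -0.3850i → escape time 7
(row=2, col=3): c = -0.7750 + -0.3850i → escape time 7
(row=2, col=4): c = -0.5400 + -0.3850i → escape time 7
(row=3, col=0): c = -1.4800 + -0.5425i → escape time 3
(row=3, col=1): c = -1.2450 + -0.5425i → escape time 4
(row=3, col=2): c = -1.0100 + -0.5425i → escape time 5
(row=3, col=3): c = -0.7750 + -0.5425i → escape time 6
(row=3, col=4): c = -0.5400 + -0.5425i → escape time 7
(row=4, col=0): c = -1.4800 + -0.7000i → escape time 3
(row=4, col=1): c = -1.2450 + -0.7000i → escape time 3
(row=4, col=2): c = -1.0100 + -0.7000i → escape time 4
(row=4, col=3): c = -0.7750 + -0.7000i → escape time 4
(row=4, col=4): c = -0.5400 + -0.7000i → escape time 7

Answer: 77777
57777
47777
34567
33447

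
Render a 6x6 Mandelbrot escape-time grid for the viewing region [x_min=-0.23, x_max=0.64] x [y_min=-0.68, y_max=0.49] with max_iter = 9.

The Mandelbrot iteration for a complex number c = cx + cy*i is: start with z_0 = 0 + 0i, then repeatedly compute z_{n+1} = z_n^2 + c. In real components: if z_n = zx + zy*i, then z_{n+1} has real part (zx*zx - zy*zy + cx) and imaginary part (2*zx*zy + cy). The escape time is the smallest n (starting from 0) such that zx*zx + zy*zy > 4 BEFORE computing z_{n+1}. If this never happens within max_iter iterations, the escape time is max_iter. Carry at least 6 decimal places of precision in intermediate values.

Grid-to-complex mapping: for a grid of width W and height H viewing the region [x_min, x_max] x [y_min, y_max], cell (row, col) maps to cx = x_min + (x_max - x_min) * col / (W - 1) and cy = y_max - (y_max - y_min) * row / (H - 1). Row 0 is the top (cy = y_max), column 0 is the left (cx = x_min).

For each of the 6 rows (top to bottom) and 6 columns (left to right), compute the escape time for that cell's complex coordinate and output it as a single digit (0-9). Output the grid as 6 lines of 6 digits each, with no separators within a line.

(row=0, col=0): c = -0.2300 + 0.4900i → escape time 9
(row=0, col=1): c = -0.0560 + 0.4900i → escape time 9
(row=0, col=2): c = 0.1180 + 0.4900i → escape time 9
(row=0, col=3): c = 0.2920 + 0.4900i → escape time 9
(row=0, col=4): c = 0.4660 + 0.4900i → escape time 5
(row=0, col=5): c = 0.6400 + 0.4900i → escape time 3
(row=1, col=0): c = -0.2300 + 0.2560i → escape time 9
(row=1, col=1): c = -0.0560 + 0.2560i → escape time 9
(row=1, col=2): c = 0.1180 + 0.2560i → escape time 9
(row=1, col=3): c = 0.2920 + 0.2560i → escape time 9
(row=1, col=4): c = 0.4660 + 0.2560i → escape time 7
(row=1, col=5): c = 0.6400 + 0.2560i → escape time 4
(row=2, col=0): c = -0.2300 + 0.0220i → escape time 9
(row=2, col=1): c = -0.0560 + 0.0220i → escape time 9
(row=2, col=2): c = 0.1180 + 0.0220i → escape time 9
(row=2, col=3): c = 0.2920 + 0.0220i → escape time 9
(row=2, col=4): c = 0.4660 + 0.0220i → escape time 5
(row=2, col=5): c = 0.6400 + 0.0220i → escape time 4
(row=3, col=0): c = -0.2300 + -0.2120i → escape time 9
(row=3, col=1): c = -0.0560 + -0.2120i → escape time 9
(row=3, col=2): c = 0.1180 + -0.2120i → escape time 9
(row=3, col=3): c = 0.2920 + -0.2120i → escape time 9
(row=3, col=4): c = 0.4660 + -0.2120i → escape time 6
(row=3, col=5): c = 0.6400 + -0.2120i → escape time 4
(row=4, col=0): c = -0.2300 + -0.4460i → escape time 9
(row=4, col=1): c = -0.0560 + -0.4460i → escape time 9
(row=4, col=2): c = 0.1180 + -0.4460i → escape time 9
(row=4, col=3): c = 0.2920 + -0.4460i → escape time 9
(row=4, col=4): c = 0.4660 + -0.4460i → escape time 6
(row=4, col=5): c = 0.6400 + -0.4460i → escape time 3
(row=5, col=0): c = -0.2300 + -0.6800i → escape time 9
(row=5, col=1): c = -0.0560 + -0.6800i → escape time 9
(row=5, col=2): c = 0.1180 + -0.6800i → escape time 9
(row=5, col=3): c = 0.2920 + -0.6800i → escape time 7
(row=5, col=4): c = 0.4660 + -0.6800i → escape time 4
(row=5, col=5): c = 0.6400 + -0.6800i → escape time 3

Answer: 999953
999974
999954
999964
999963
999743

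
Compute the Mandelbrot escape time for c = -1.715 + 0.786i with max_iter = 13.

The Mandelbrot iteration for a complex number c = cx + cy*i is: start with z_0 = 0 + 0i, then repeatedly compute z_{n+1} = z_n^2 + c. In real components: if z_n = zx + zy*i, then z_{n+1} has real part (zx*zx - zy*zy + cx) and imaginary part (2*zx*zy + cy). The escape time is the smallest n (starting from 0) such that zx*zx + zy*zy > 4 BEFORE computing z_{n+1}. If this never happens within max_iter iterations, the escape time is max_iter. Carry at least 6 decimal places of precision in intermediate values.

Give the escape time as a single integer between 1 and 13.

Answer: 2

Derivation:
z_0 = 0 + 0i, c = -1.7150 + 0.7860i
Iter 1: z = -1.7150 + 0.7860i, |z|^2 = 3.5590
Iter 2: z = 0.6084 + -1.9100i, |z|^2 = 4.0182
Escaped at iteration 2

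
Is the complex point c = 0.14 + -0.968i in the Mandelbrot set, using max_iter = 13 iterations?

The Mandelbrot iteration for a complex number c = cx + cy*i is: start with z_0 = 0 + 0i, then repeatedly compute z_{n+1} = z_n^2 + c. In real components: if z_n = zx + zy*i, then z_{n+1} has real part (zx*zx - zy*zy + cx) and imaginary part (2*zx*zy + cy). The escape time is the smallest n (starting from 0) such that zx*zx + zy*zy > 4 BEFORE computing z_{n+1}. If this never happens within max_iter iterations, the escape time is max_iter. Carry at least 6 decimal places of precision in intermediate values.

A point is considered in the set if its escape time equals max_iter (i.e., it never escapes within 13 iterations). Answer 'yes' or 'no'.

z_0 = 0 + 0i, c = 0.1400 + -0.9680i
Iter 1: z = 0.1400 + -0.9680i, |z|^2 = 0.9566
Iter 2: z = -0.7774 + -1.2390i, |z|^2 = 2.1396
Iter 3: z = -0.7908 + 0.9585i, |z|^2 = 1.5442
Iter 4: z = -0.1533 + -2.4841i, |z|^2 = 6.1940
Escaped at iteration 4

Answer: no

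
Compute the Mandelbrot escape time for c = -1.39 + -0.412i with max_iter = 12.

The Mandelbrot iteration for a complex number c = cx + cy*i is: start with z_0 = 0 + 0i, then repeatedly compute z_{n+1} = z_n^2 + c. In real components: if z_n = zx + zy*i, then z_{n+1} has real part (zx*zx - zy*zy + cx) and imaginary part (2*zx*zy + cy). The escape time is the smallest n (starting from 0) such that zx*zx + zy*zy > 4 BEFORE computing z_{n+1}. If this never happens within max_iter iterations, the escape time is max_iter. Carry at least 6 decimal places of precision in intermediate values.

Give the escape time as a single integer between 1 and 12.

z_0 = 0 + 0i, c = -1.3900 + -0.4120i
Iter 1: z = -1.3900 + -0.4120i, |z|^2 = 2.1018
Iter 2: z = 0.3724 + 0.7334i, |z|^2 = 0.6765
Iter 3: z = -1.7892 + 0.1341i, |z|^2 = 3.2191
Iter 4: z = 1.7931 + -0.8920i, |z|^2 = 4.0110
Escaped at iteration 4

Answer: 4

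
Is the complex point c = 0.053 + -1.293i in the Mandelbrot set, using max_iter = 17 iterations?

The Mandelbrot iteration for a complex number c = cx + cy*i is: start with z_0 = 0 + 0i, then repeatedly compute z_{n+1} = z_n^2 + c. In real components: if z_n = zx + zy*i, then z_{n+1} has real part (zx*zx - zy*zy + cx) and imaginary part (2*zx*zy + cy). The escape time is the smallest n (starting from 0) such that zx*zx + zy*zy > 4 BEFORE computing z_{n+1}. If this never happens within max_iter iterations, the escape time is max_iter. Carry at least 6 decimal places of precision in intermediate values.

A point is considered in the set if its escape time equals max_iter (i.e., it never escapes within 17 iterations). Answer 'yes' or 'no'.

z_0 = 0 + 0i, c = 0.0530 + -1.2930i
Iter 1: z = 0.0530 + -1.2930i, |z|^2 = 1.6747
Iter 2: z = -1.6160 + -1.4301i, |z|^2 = 4.6567
Escaped at iteration 2

Answer: no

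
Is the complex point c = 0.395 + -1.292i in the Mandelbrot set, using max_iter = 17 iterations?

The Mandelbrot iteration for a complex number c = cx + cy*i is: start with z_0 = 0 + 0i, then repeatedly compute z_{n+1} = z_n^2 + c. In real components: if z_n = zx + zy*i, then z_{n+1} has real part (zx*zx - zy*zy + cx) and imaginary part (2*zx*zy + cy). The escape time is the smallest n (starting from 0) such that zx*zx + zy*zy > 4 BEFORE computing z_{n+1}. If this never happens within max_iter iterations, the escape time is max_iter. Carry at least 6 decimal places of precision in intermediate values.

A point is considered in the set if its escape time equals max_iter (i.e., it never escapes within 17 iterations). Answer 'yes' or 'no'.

Answer: no

Derivation:
z_0 = 0 + 0i, c = 0.3950 + -1.2920i
Iter 1: z = 0.3950 + -1.2920i, |z|^2 = 1.8253
Iter 2: z = -1.1182 + -2.3127i, |z|^2 = 6.5989
Escaped at iteration 2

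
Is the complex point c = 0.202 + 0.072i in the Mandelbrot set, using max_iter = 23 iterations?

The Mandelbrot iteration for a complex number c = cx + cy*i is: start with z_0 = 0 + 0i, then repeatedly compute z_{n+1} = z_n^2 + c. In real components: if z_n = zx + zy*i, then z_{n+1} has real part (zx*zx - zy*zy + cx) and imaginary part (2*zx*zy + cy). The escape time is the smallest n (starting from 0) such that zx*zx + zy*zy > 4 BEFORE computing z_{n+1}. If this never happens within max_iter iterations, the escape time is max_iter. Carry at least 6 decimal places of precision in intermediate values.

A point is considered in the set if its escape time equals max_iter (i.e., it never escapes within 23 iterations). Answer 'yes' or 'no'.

Answer: yes

Derivation:
z_0 = 0 + 0i, c = 0.2020 + 0.0720i
Iter 1: z = 0.2020 + 0.0720i, |z|^2 = 0.0460
Iter 2: z = 0.2376 + 0.1011i, |z|^2 = 0.0667
Iter 3: z = 0.2482 + 0.1200i, |z|^2 = 0.0760
Iter 4: z = 0.2492 + 0.1316i, |z|^2 = 0.0794
Iter 5: z = 0.2468 + 0.1376i, |z|^2 = 0.0798
Iter 6: z = 0.2440 + 0.1399i, |z|^2 = 0.0791
Iter 7: z = 0.2419 + 0.1403i, |z|^2 = 0.0782
Iter 8: z = 0.2409 + 0.1399i, |z|^2 = 0.0776
Iter 9: z = 0.2404 + 0.1394i, |z|^2 = 0.0772
Iter 10: z = 0.2404 + 0.1390i, |z|^2 = 0.0771
Iter 11: z = 0.2405 + 0.1388i, |z|^2 = 0.0771
Iter 12: z = 0.2405 + 0.1388i, |z|^2 = 0.0771
Iter 13: z = 0.2406 + 0.1388i, |z|^2 = 0.0771
Iter 14: z = 0.2406 + 0.1388i, |z|^2 = 0.0772
Iter 15: z = 0.2406 + 0.1388i, |z|^2 = 0.0772
Iter 16: z = 0.2406 + 0.1388i, |z|^2 = 0.0772
Iter 17: z = 0.2406 + 0.1388i, |z|^2 = 0.0772
Iter 18: z = 0.2406 + 0.1388i, |z|^2 = 0.0772
Iter 19: z = 0.2406 + 0.1388i, |z|^2 = 0.0772
Iter 20: z = 0.2406 + 0.1388i, |z|^2 = 0.0772
Iter 21: z = 0.2406 + 0.1388i, |z|^2 = 0.0772
Iter 22: z = 0.2406 + 0.1388i, |z|^2 = 0.0772
Did not escape in 23 iterations → in set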